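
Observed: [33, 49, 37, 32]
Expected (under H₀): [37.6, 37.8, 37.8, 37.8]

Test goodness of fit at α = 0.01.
Chi-square goodness of fit test:
H₀: observed counts match expected distribution
H₁: observed counts differ from expected distribution
df = k - 1 = 3
χ² = Σ(O - E)²/E
   = (33 - 37.6)²/37.6 + (49 - 37.8)²/37.8 + (37 - 37.8)²/37.8 + (32 - 37.8)²/37.8
   = 0.563 + 3.319 + 0.017 + 0.890
   = 4.79
p-value = 0.1880

Since p-value > α = 0.01, we fail to reject H₀.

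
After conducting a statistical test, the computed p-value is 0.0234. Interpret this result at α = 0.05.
Since p = 0.0234 < α = 0.05, reject H₀.
There is sufficient evidence to reject the null hypothesis; the result is statistically significant at the 0.05 level.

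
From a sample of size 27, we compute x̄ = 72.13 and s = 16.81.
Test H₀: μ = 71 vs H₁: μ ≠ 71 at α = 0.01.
One-sample t-test:
H₀: μ = 71
H₁: μ ≠ 71
df = n - 1 = 26
t = (x̄ - μ₀) / (s/√n) = (72.13 - 71) / (16.81/√27) = 0.349
p-value = 0.7297

Since p-value > α = 0.01, we fail to reject H₀.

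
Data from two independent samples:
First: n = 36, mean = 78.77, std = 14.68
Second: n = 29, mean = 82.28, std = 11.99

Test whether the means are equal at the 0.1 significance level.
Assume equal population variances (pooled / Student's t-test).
Student's two-sample t-test (equal variances):
H₀: μ₁ = μ₂
H₁: μ₁ ≠ μ₂
df = n₁ + n₂ - 2 = 63
Pooled variance s_p² = [(n₁-1)s₁² + (n₂-1)s₂²] / (n₁ + n₂ - 2) = [(35)(14.68²) + (28)(11.99²)] / 63 = 183.6169
SE = √(s_p²(1/n₁ + 1/n₂)) = √(183.6169 × (1/36 + 1/29)) = 3.3811
t = (x̄₁ - x̄₂) / SE = (78.77 - 82.28) / 3.3811 = -3.51 / 3.3811 = -1.038
p-value = 0.3032

Since p-value > α = 0.1, we fail to reject H₀.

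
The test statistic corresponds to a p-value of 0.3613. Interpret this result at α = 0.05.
Since p = 0.3613 > α = 0.05, fail to reject H₀.
There is insufficient evidence to reject the null hypothesis; the result is not statistically significant at the 0.05 level.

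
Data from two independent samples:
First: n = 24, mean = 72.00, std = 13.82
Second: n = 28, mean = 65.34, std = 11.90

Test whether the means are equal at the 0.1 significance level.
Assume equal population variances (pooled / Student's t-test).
Student's two-sample t-test (equal variances):
H₀: μ₁ = μ₂
H₁: μ₁ ≠ μ₂
df = n₁ + n₂ - 2 = 50
Pooled variance s_p² = [(n₁-1)s₁² + (n₂-1)s₂²] / (n₁ + n₂ - 2) = [(23)(13.82²) + (27)(11.90²)] / 50 = 164.3259
SE = √(s_p²(1/n₁ + 1/n₂)) = √(164.3259 × (1/24 + 1/28)) = 3.5659
t = (x̄₁ - x̄₂) / SE = (72.00 - 65.34) / 3.5659 = 6.66 / 3.5659 = 1.868
p-value = 0.0677

Since p-value < α = 0.1, we reject H₀.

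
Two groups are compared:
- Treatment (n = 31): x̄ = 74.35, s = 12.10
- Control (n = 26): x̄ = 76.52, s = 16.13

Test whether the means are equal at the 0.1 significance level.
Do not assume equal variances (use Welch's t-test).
Welch's two-sample t-test:
H₀: μ₁ = μ₂
H₁: μ₁ ≠ μ₂
s₁²/n₁ = 12.10²/31 = 4.7229,  s₂²/n₂ = 16.13²/26 = 10.0068
SE = √(s₁²/n₁ + s₂²/n₂) = √(4.7229 + 10.0068) = 3.8379
df (Welch-Satterthwaite) = (s₁²/n₁ + s₂²/n₂)² / [(s₁²/n₁)²/(n₁-1) + (s₂²/n₂)²/(n₂-1)] ≈ 45.69
t = (x̄₁ - x̄₂) / SE = (74.35 - 76.52) / 3.8379 = -2.17 / 3.8379 = -0.565
p-value = 0.5746

Since p-value > α = 0.1, we fail to reject H₀.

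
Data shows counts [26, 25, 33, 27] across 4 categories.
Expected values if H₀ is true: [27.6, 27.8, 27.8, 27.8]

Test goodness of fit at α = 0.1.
Chi-square goodness of fit test:
H₀: observed counts match expected distribution
H₁: observed counts differ from expected distribution
df = k - 1 = 3
χ² = Σ(O - E)²/E
   = (26 - 27.6)²/27.6 + (25 - 27.8)²/27.8 + (33 - 27.8)²/27.8 + (27 - 27.8)²/27.8
   = 0.093 + 0.282 + 0.973 + 0.023
   = 1.37
p-value = 0.7125

Since p-value > α = 0.1, we fail to reject H₀.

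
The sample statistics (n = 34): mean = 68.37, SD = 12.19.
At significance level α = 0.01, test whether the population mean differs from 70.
One-sample t-test:
H₀: μ = 70
H₁: μ ≠ 70
df = n - 1 = 33
t = (x̄ - μ₀) / (s/√n) = (68.37 - 70) / (12.19/√34) = -0.780
p-value = 0.4411

Since p-value > α = 0.01, we fail to reject H₀.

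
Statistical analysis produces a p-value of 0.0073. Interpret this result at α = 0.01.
Since p = 0.0073 < α = 0.01, reject H₀.
There is sufficient evidence to reject the null hypothesis; the result is statistically significant at the 0.01 level.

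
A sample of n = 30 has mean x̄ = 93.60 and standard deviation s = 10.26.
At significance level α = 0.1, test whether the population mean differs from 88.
One-sample t-test:
H₀: μ = 88
H₁: μ ≠ 88
df = n - 1 = 29
t = (x̄ - μ₀) / (s/√n) = (93.60 - 88) / (10.26/√30) = 2.990
p-value = 0.0056

Since p-value < α = 0.1, we reject H₀.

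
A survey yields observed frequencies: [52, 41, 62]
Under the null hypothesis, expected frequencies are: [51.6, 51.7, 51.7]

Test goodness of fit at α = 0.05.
Chi-square goodness of fit test:
H₀: observed counts match expected distribution
H₁: observed counts differ from expected distribution
df = k - 1 = 2
χ² = Σ(O - E)²/E
   = (52 - 51.6)²/51.6 + (41 - 51.7)²/51.7 + (62 - 51.7)²/51.7
   = 0.003 + 2.215 + 2.052
   = 4.27
p-value = 0.1183

Since p-value > α = 0.05, we fail to reject H₀.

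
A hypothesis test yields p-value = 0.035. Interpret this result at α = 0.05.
Since p = 0.035 < α = 0.05, reject H₀.
There is sufficient evidence to reject the null hypothesis; the result is statistically significant at the 0.05 level.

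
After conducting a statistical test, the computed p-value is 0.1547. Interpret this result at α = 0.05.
Since p = 0.1547 > α = 0.05, fail to reject H₀.
There is insufficient evidence to reject the null hypothesis; the result is not statistically significant at the 0.05 level.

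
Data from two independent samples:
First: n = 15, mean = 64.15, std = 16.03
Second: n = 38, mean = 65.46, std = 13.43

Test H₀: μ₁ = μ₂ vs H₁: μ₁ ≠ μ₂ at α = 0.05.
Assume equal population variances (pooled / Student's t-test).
Student's two-sample t-test (equal variances):
H₀: μ₁ = μ₂
H₁: μ₁ ≠ μ₂
df = n₁ + n₂ - 2 = 51
Pooled variance s_p² = [(n₁-1)s₁² + (n₂-1)s₂²] / (n₁ + n₂ - 2) = [(14)(16.03²) + (37)(13.43²)] / 51 = 201.3913
SE = √(s_p²(1/n₁ + 1/n₂)) = √(201.3913 × (1/15 + 1/38)) = 4.3273
t = (x̄₁ - x̄₂) / SE = (64.15 - 65.46) / 4.3273 = -1.31 / 4.3273 = -0.303
p-value = 0.7633

Since p-value > α = 0.05, we fail to reject H₀.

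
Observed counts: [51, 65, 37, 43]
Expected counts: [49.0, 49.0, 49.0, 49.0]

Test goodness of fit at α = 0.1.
Chi-square goodness of fit test:
H₀: observed counts match expected distribution
H₁: observed counts differ from expected distribution
df = k - 1 = 3
χ² = Σ(O - E)²/E
   = (51 - 49.0)²/49.0 + (65 - 49.0)²/49.0 + (37 - 49.0)²/49.0 + (43 - 49.0)²/49.0
   = 0.082 + 5.224 + 2.939 + 0.735
   = 8.98
p-value = 0.0296

Since p-value < α = 0.1, we reject H₀.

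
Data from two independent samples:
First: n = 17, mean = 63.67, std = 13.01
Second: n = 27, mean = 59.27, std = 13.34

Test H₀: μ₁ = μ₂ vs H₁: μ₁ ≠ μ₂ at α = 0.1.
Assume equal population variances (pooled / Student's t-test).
Student's two-sample t-test (equal variances):
H₀: μ₁ = μ₂
H₁: μ₁ ≠ μ₂
df = n₁ + n₂ - 2 = 42
Pooled variance s_p² = [(n₁-1)s₁² + (n₂-1)s₂²] / (n₁ + n₂ - 2) = [(16)(13.01²) + (26)(13.34²)] / 42 = 174.6430
SE = √(s_p²(1/n₁ + 1/n₂)) = √(174.6430 × (1/17 + 1/27)) = 4.0916
t = (x̄₁ - x̄₂) / SE = (63.67 - 59.27) / 4.0916 = 4.40 / 4.0916 = 1.075
p-value = 0.2883

Since p-value > α = 0.1, we fail to reject H₀.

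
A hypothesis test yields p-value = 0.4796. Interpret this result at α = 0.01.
Since p = 0.4796 > α = 0.01, fail to reject H₀.
There is insufficient evidence to reject the null hypothesis; the result is not statistically significant at the 0.01 level.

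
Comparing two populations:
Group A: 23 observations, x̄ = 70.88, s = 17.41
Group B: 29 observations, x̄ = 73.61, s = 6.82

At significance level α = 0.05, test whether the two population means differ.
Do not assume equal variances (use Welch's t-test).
Welch's two-sample t-test:
H₀: μ₁ = μ₂
H₁: μ₁ ≠ μ₂
s₁²/n₁ = 17.41²/23 = 13.1786,  s₂²/n₂ = 6.82²/29 = 1.6039
SE = √(s₁²/n₁ + s₂²/n₂) = √(13.1786 + 1.6039) = 3.8448
df (Welch-Satterthwaite) = (s₁²/n₁ + s₂²/n₂)² / [(s₁²/n₁)²/(n₁-1) + (s₂²/n₂)²/(n₂-1)] ≈ 27.36
t = (x̄₁ - x̄₂) / SE = (70.88 - 73.61) / 3.8448 = -2.73 / 3.8448 = -0.710
p-value = 0.4837

Since p-value > α = 0.05, we fail to reject H₀.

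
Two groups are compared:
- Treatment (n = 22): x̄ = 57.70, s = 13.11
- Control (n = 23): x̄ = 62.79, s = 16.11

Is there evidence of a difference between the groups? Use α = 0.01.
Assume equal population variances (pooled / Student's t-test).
Student's two-sample t-test (equal variances):
H₀: μ₁ = μ₂
H₁: μ₁ ≠ μ₂
df = n₁ + n₂ - 2 = 43
Pooled variance s_p² = [(n₁-1)s₁² + (n₂-1)s₂²] / (n₁ + n₂ - 2) = [(21)(13.11²) + (22)(16.11²)] / 43 = 216.7214
SE = √(s_p²(1/n₁ + 1/n₂)) = √(216.7214 × (1/22 + 1/23)) = 4.3902
t = (x̄₁ - x̄₂) / SE = (57.70 - 62.79) / 4.3902 = -5.09 / 4.3902 = -1.159
p-value = 0.2527

Since p-value > α = 0.01, we fail to reject H₀.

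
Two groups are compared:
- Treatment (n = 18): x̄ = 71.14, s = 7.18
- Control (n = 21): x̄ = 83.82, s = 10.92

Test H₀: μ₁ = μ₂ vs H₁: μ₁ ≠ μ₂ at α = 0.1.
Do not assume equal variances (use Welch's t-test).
Welch's two-sample t-test:
H₀: μ₁ = μ₂
H₁: μ₁ ≠ μ₂
s₁²/n₁ = 7.18²/18 = 2.8640,  s₂²/n₂ = 10.92²/21 = 5.6784
SE = √(s₁²/n₁ + s₂²/n₂) = √(2.8640 + 5.6784) = 2.9227
df (Welch-Satterthwaite) = (s₁²/n₁ + s₂²/n₂)² / [(s₁²/n₁)²/(n₁-1) + (s₂²/n₂)²/(n₂-1)] ≈ 34.84
t = (x̄₁ - x̄₂) / SE = (71.14 - 83.82) / 2.9227 = -12.68 / 2.9227 = -4.338
p-value = 0.0001

Since p-value < α = 0.1, we reject H₀.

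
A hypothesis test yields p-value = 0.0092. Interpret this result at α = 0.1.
Since p = 0.0092 < α = 0.1, reject H₀.
There is sufficient evidence to reject the null hypothesis; the result is statistically significant at the 0.1 level.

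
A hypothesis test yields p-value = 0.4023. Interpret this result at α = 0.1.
Since p = 0.4023 > α = 0.1, fail to reject H₀.
There is insufficient evidence to reject the null hypothesis; the result is not statistically significant at the 0.1 level.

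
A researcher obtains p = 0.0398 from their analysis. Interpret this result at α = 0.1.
Since p = 0.0398 < α = 0.1, reject H₀.
There is sufficient evidence to reject the null hypothesis; the result is statistically significant at the 0.1 level.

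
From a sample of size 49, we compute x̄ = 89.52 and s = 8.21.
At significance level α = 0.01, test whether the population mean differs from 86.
One-sample t-test:
H₀: μ = 86
H₁: μ ≠ 86
df = n - 1 = 48
t = (x̄ - μ₀) / (s/√n) = (89.52 - 86) / (8.21/√49) = 3.001
p-value = 0.0043

Since p-value < α = 0.01, we reject H₀.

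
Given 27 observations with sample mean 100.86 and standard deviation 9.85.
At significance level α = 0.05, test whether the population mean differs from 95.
One-sample t-test:
H₀: μ = 95
H₁: μ ≠ 95
df = n - 1 = 26
t = (x̄ - μ₀) / (s/√n) = (100.86 - 95) / (9.85/√27) = 3.091
p-value = 0.0047

Since p-value < α = 0.05, we reject H₀.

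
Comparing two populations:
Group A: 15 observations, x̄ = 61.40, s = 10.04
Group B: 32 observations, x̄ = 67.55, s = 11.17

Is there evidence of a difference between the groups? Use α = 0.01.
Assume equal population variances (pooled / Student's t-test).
Student's two-sample t-test (equal variances):
H₀: μ₁ = μ₂
H₁: μ₁ ≠ μ₂
df = n₁ + n₂ - 2 = 45
Pooled variance s_p² = [(n₁-1)s₁² + (n₂-1)s₂²] / (n₁ + n₂ - 2) = [(14)(10.04²) + (31)(11.17²)] / 45 = 117.3124
SE = √(s_p²(1/n₁ + 1/n₂)) = √(117.3124 × (1/15 + 1/32)) = 3.3892
t = (x̄₁ - x̄₂) / SE = (61.40 - 67.55) / 3.3892 = -6.15 / 3.3892 = -1.815
p-value = 0.0763

Since p-value > α = 0.01, we fail to reject H₀.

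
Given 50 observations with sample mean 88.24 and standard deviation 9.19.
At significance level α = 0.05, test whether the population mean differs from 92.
One-sample t-test:
H₀: μ = 92
H₁: μ ≠ 92
df = n - 1 = 49
t = (x̄ - μ₀) / (s/√n) = (88.24 - 92) / (9.19/√50) = -2.893
p-value = 0.0057

Since p-value < α = 0.05, we reject H₀.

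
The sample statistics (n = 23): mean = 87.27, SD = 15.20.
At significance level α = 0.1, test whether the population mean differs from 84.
One-sample t-test:
H₀: μ = 84
H₁: μ ≠ 84
df = n - 1 = 22
t = (x̄ - μ₀) / (s/√n) = (87.27 - 84) / (15.20/√23) = 1.032
p-value = 0.3134

Since p-value > α = 0.1, we fail to reject H₀.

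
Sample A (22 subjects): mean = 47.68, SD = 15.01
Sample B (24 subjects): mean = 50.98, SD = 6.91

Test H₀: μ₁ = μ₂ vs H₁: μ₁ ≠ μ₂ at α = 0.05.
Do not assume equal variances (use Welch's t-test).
Welch's two-sample t-test:
H₀: μ₁ = μ₂
H₁: μ₁ ≠ μ₂
s₁²/n₁ = 15.01²/22 = 10.2409,  s₂²/n₂ = 6.91²/24 = 1.9895
SE = √(s₁²/n₁ + s₂²/n₂) = √(10.2409 + 1.9895) = 3.4972
df (Welch-Satterthwaite) = (s₁²/n₁ + s₂²/n₂)² / [(s₁²/n₁)²/(n₁-1) + (s₂²/n₂)²/(n₂-1)] ≈ 28.95
t = (x̄₁ - x̄₂) / SE = (47.68 - 50.98) / 3.4972 = -3.30 / 3.4972 = -0.944
p-value = 0.3532

Since p-value > α = 0.05, we fail to reject H₀.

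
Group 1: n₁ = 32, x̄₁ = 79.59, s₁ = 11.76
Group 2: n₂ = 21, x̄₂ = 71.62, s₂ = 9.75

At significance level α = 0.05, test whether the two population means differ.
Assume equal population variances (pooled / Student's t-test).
Student's two-sample t-test (equal variances):
H₀: μ₁ = μ₂
H₁: μ₁ ≠ μ₂
df = n₁ + n₂ - 2 = 51
Pooled variance s_p² = [(n₁-1)s₁² + (n₂-1)s₂²] / (n₁ + n₂ - 2) = [(31)(11.76²) + (20)(9.75²)] / 51 = 121.3427
SE = √(s_p²(1/n₁ + 1/n₂)) = √(121.3427 × (1/32 + 1/21)) = 3.0936
t = (x̄₁ - x̄₂) / SE = (79.59 - 71.62) / 3.0936 = 7.97 / 3.0936 = 2.576
p-value = 0.0129

Since p-value < α = 0.05, we reject H₀.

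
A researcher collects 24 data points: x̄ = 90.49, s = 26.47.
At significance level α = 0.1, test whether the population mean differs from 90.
One-sample t-test:
H₀: μ = 90
H₁: μ ≠ 90
df = n - 1 = 23
t = (x̄ - μ₀) / (s/√n) = (90.49 - 90) / (26.47/√24) = 0.091
p-value = 0.9285

Since p-value > α = 0.1, we fail to reject H₀.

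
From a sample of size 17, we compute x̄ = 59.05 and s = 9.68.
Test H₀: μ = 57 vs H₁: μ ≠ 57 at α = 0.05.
One-sample t-test:
H₀: μ = 57
H₁: μ ≠ 57
df = n - 1 = 16
t = (x̄ - μ₀) / (s/√n) = (59.05 - 57) / (9.68/√17) = 0.873
p-value = 0.3955

Since p-value > α = 0.05, we fail to reject H₀.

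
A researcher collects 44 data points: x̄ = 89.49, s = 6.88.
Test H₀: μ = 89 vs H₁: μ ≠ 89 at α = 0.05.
One-sample t-test:
H₀: μ = 89
H₁: μ ≠ 89
df = n - 1 = 43
t = (x̄ - μ₀) / (s/√n) = (89.49 - 89) / (6.88/√44) = 0.472
p-value = 0.6390

Since p-value > α = 0.05, we fail to reject H₀.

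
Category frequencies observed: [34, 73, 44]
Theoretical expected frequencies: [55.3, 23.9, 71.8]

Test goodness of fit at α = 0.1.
Chi-square goodness of fit test:
H₀: observed counts match expected distribution
H₁: observed counts differ from expected distribution
df = k - 1 = 2
χ² = Σ(O - E)²/E
   = (34 - 55.3)²/55.3 + (73 - 23.9)²/23.9 + (44 - 71.8)²/71.8
   = 8.204 + 100.871 + 10.764
   = 119.84
p-value < 0.0001

Since p-value < α = 0.1, we reject H₀.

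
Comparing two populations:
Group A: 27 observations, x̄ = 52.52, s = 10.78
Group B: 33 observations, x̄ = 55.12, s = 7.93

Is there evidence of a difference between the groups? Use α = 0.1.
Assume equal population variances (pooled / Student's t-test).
Student's two-sample t-test (equal variances):
H₀: μ₁ = μ₂
H₁: μ₁ ≠ μ₂
df = n₁ + n₂ - 2 = 58
Pooled variance s_p² = [(n₁-1)s₁² + (n₂-1)s₂²] / (n₁ + n₂ - 2) = [(26)(10.78²) + (32)(7.93²)] / 58 = 86.7885
SE = √(s_p²(1/n₁ + 1/n₂)) = √(86.7885 × (1/27 + 1/33)) = 2.4175
t = (x̄₁ - x̄₂) / SE = (52.52 - 55.12) / 2.4175 = -2.60 / 2.4175 = -1.075
p-value = 0.2866

Since p-value > α = 0.1, we fail to reject H₀.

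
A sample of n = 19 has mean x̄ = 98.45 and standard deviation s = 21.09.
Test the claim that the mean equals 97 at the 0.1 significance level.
One-sample t-test:
H₀: μ = 97
H₁: μ ≠ 97
df = n - 1 = 18
t = (x̄ - μ₀) / (s/√n) = (98.45 - 97) / (21.09/√19) = 0.300
p-value = 0.7678

Since p-value > α = 0.1, we fail to reject H₀.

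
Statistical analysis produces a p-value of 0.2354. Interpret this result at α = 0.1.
Since p = 0.2354 > α = 0.1, fail to reject H₀.
There is insufficient evidence to reject the null hypothesis; the result is not statistically significant at the 0.1 level.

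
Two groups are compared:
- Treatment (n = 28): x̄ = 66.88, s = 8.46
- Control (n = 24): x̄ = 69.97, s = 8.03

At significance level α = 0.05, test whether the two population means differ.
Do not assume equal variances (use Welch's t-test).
Welch's two-sample t-test:
H₀: μ₁ = μ₂
H₁: μ₁ ≠ μ₂
s₁²/n₁ = 8.46²/28 = 2.5561,  s₂²/n₂ = 8.03²/24 = 2.6867
SE = √(s₁²/n₁ + s₂²/n₂) = √(2.5561 + 2.6867) = 2.2897
df (Welch-Satterthwaite) = (s₁²/n₁ + s₂²/n₂)² / [(s₁²/n₁)²/(n₁-1) + (s₂²/n₂)²/(n₂-1)] ≈ 49.45
t = (x̄₁ - x̄₂) / SE = (66.88 - 69.97) / 2.2897 = -3.09 / 2.2897 = -1.350
p-value = 0.1833

Since p-value > α = 0.05, we fail to reject H₀.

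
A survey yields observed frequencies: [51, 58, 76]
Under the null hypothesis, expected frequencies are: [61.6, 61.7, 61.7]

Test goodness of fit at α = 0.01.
Chi-square goodness of fit test:
H₀: observed counts match expected distribution
H₁: observed counts differ from expected distribution
df = k - 1 = 2
χ² = Σ(O - E)²/E
   = (51 - 61.6)²/61.6 + (58 - 61.7)²/61.7 + (76 - 61.7)²/61.7
   = 1.824 + 0.222 + 3.314
   = 5.36
p-value = 0.0686

Since p-value > α = 0.01, we fail to reject H₀.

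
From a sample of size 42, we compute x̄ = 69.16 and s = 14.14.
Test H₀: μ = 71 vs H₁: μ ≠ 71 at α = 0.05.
One-sample t-test:
H₀: μ = 71
H₁: μ ≠ 71
df = n - 1 = 41
t = (x̄ - μ₀) / (s/√n) = (69.16 - 71) / (14.14/√42) = -0.843
p-value = 0.4039

Since p-value > α = 0.05, we fail to reject H₀.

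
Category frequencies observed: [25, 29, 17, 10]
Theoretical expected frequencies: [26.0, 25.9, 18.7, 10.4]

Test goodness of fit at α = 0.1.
Chi-square goodness of fit test:
H₀: observed counts match expected distribution
H₁: observed counts differ from expected distribution
df = k - 1 = 3
χ² = Σ(O - E)²/E
   = (25 - 26.0)²/26.0 + (29 - 25.9)²/25.9 + (17 - 18.7)²/18.7 + (10 - 10.4)²/10.4
   = 0.038 + 0.371 + 0.155 + 0.015
   = 0.58
p-value = 0.9011

Since p-value > α = 0.1, we fail to reject H₀.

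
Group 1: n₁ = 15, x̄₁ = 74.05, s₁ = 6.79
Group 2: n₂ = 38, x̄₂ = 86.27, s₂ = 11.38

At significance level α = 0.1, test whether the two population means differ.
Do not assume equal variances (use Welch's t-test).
Welch's two-sample t-test:
H₀: μ₁ = μ₂
H₁: μ₁ ≠ μ₂
s₁²/n₁ = 6.79²/15 = 3.0736,  s₂²/n₂ = 11.38²/38 = 3.4080
SE = √(s₁²/n₁ + s₂²/n₂) = √(3.0736 + 3.4080) = 2.5459
df (Welch-Satterthwaite) = (s₁²/n₁ + s₂²/n₂)² / [(s₁²/n₁)²/(n₁-1) + (s₂²/n₂)²/(n₂-1)] ≈ 42.49
t = (x̄₁ - x̄₂) / SE = (74.05 - 86.27) / 2.5459 = -12.22 / 2.5459 = -4.800
p-value < 0.0001

Since p-value < α = 0.1, we reject H₀.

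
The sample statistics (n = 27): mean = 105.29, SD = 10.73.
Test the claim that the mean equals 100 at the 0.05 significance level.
One-sample t-test:
H₀: μ = 100
H₁: μ ≠ 100
df = n - 1 = 26
t = (x̄ - μ₀) / (s/√n) = (105.29 - 100) / (10.73/√27) = 2.562
p-value = 0.0166

Since p-value < α = 0.05, we reject H₀.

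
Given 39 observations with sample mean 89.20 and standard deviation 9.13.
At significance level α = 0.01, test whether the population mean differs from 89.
One-sample t-test:
H₀: μ = 89
H₁: μ ≠ 89
df = n - 1 = 38
t = (x̄ - μ₀) / (s/√n) = (89.20 - 89) / (9.13/√39) = 0.137
p-value = 0.8919

Since p-value > α = 0.01, we fail to reject H₀.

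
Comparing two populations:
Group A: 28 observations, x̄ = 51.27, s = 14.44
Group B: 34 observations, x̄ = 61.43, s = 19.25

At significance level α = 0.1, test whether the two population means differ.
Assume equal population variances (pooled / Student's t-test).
Student's two-sample t-test (equal variances):
H₀: μ₁ = μ₂
H₁: μ₁ ≠ μ₂
df = n₁ + n₂ - 2 = 60
Pooled variance s_p² = [(n₁-1)s₁² + (n₂-1)s₂²] / (n₁ + n₂ - 2) = [(27)(14.44²) + (33)(19.25²)] / 60 = 297.6405
SE = √(s_p²(1/n₁ + 1/n₂)) = √(297.6405 × (1/28 + 1/34)) = 4.4027
t = (x̄₁ - x̄₂) / SE = (51.27 - 61.43) / 4.4027 = -10.16 / 4.4027 = -2.308
p-value = 0.0245

Since p-value < α = 0.1, we reject H₀.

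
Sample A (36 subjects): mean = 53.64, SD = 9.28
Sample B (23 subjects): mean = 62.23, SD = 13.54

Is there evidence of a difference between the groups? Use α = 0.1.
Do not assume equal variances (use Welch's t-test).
Welch's two-sample t-test:
H₀: μ₁ = μ₂
H₁: μ₁ ≠ μ₂
s₁²/n₁ = 9.28²/36 = 2.3922,  s₂²/n₂ = 13.54²/23 = 7.9709
SE = √(s₁²/n₁ + s₂²/n₂) = √(2.3922 + 7.9709) = 3.2192
df (Welch-Satterthwaite) = (s₁²/n₁ + s₂²/n₂)² / [(s₁²/n₁)²/(n₁-1) + (s₂²/n₂)²/(n₂-1)] ≈ 35.19
t = (x̄₁ - x̄₂) / SE = (53.64 - 62.23) / 3.2192 = -8.59 / 3.2192 = -2.668
p-value = 0.0114

Since p-value < α = 0.1, we reject H₀.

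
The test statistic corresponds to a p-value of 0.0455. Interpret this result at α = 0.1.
Since p = 0.0455 < α = 0.1, reject H₀.
There is sufficient evidence to reject the null hypothesis; the result is statistically significant at the 0.1 level.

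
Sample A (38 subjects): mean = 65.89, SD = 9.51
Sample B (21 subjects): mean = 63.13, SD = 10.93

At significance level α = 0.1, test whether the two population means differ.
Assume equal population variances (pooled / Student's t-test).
Student's two-sample t-test (equal variances):
H₀: μ₁ = μ₂
H₁: μ₁ ≠ μ₂
df = n₁ + n₂ - 2 = 57
Pooled variance s_p² = [(n₁-1)s₁² + (n₂-1)s₂²] / (n₁ + n₂ - 2) = [(37)(9.51²) + (20)(10.93²)] / 57 = 100.6242
SE = √(s_p²(1/n₁ + 1/n₂)) = √(100.6242 × (1/38 + 1/21)) = 2.7276
t = (x̄₁ - x̄₂) / SE = (65.89 - 63.13) / 2.7276 = 2.76 / 2.7276 = 1.012
p-value = 0.3159

Since p-value > α = 0.1, we fail to reject H₀.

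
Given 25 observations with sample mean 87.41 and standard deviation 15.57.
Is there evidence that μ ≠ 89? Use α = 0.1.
One-sample t-test:
H₀: μ = 89
H₁: μ ≠ 89
df = n - 1 = 24
t = (x̄ - μ₀) / (s/√n) = (87.41 - 89) / (15.57/√25) = -0.511
p-value = 0.6143

Since p-value > α = 0.1, we fail to reject H₀.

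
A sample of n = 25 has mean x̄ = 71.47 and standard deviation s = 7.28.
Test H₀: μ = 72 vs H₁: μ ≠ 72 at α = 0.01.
One-sample t-test:
H₀: μ = 72
H₁: μ ≠ 72
df = n - 1 = 24
t = (x̄ - μ₀) / (s/√n) = (71.47 - 72) / (7.28/√25) = -0.364
p-value = 0.7190

Since p-value > α = 0.01, we fail to reject H₀.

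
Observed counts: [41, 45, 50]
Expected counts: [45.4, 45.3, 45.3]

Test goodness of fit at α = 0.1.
Chi-square goodness of fit test:
H₀: observed counts match expected distribution
H₁: observed counts differ from expected distribution
df = k - 1 = 2
χ² = Σ(O - E)²/E
   = (41 - 45.4)²/45.4 + (45 - 45.3)²/45.3 + (50 - 45.3)²/45.3
   = 0.426 + 0.002 + 0.488
   = 0.92
p-value = 0.6325

Since p-value > α = 0.1, we fail to reject H₀.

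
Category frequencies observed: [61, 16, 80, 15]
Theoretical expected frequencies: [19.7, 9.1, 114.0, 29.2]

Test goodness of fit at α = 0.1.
Chi-square goodness of fit test:
H₀: observed counts match expected distribution
H₁: observed counts differ from expected distribution
df = k - 1 = 3
χ² = Σ(O - E)²/E
   = (61 - 19.7)²/19.7 + (16 - 9.1)²/9.1 + (80 - 114.0)²/114.0 + (15 - 29.2)²/29.2
   = 86.583 + 5.232 + 10.140 + 6.905
   = 108.86
p-value < 0.0001

Since p-value < α = 0.1, we reject H₀.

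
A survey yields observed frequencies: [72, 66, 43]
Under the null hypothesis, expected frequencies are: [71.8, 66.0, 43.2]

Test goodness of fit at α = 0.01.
Chi-square goodness of fit test:
H₀: observed counts match expected distribution
H₁: observed counts differ from expected distribution
df = k - 1 = 2
χ² = Σ(O - E)²/E
   = (72 - 71.8)²/71.8 + (66 - 66.0)²/66.0 + (43 - 43.2)²/43.2
   = 0.001 + 0.000 + 0.001
   = 0.00
p-value = 0.9993

Since p-value > α = 0.01, we fail to reject H₀.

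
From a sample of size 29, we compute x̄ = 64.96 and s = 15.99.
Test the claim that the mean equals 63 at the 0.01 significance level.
One-sample t-test:
H₀: μ = 63
H₁: μ ≠ 63
df = n - 1 = 28
t = (x̄ - μ₀) / (s/√n) = (64.96 - 63) / (15.99/√29) = 0.660
p-value = 0.5146

Since p-value > α = 0.01, we fail to reject H₀.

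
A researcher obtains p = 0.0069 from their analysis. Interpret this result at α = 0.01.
Since p = 0.0069 < α = 0.01, reject H₀.
There is sufficient evidence to reject the null hypothesis; the result is statistically significant at the 0.01 level.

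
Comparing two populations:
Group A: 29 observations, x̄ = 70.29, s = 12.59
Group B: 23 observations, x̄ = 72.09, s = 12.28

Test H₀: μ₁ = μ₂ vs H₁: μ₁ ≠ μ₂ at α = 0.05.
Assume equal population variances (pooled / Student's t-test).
Student's two-sample t-test (equal variances):
H₀: μ₁ = μ₂
H₁: μ₁ ≠ μ₂
df = n₁ + n₂ - 2 = 50
Pooled variance s_p² = [(n₁-1)s₁² + (n₂-1)s₂²] / (n₁ + n₂ - 2) = [(28)(12.59²) + (22)(12.28²)] / 50 = 155.1158
SE = √(s_p²(1/n₁ + 1/n₂)) = √(155.1158 × (1/29 + 1/23)) = 3.4775
t = (x̄₁ - x̄₂) / SE = (70.29 - 72.09) / 3.4775 = -1.80 / 3.4775 = -0.518
p-value = 0.6070

Since p-value > α = 0.05, we fail to reject H₀.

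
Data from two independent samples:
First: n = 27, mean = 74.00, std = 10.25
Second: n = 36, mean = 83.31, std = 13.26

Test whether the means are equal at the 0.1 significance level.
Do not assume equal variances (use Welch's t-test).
Welch's two-sample t-test:
H₀: μ₁ = μ₂
H₁: μ₁ ≠ μ₂
s₁²/n₁ = 10.25²/27 = 3.8912,  s₂²/n₂ = 13.26²/36 = 4.8841
SE = √(s₁²/n₁ + s₂²/n₂) = √(3.8912 + 4.8841) = 2.9623
df (Welch-Satterthwaite) = (s₁²/n₁ + s₂²/n₂)² / [(s₁²/n₁)²/(n₁-1) + (s₂²/n₂)²/(n₂-1)] ≈ 60.93
t = (x̄₁ - x̄₂) / SE = (74.00 - 83.31) / 2.9623 = -9.31 / 2.9623 = -3.143
p-value = 0.0026

Since p-value < α = 0.1, we reject H₀.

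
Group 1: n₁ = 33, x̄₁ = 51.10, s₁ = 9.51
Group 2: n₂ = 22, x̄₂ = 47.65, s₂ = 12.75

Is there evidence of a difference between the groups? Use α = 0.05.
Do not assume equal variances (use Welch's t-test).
Welch's two-sample t-test:
H₀: μ₁ = μ₂
H₁: μ₁ ≠ μ₂
s₁²/n₁ = 9.51²/33 = 2.7406,  s₂²/n₂ = 12.75²/22 = 7.3892
SE = √(s₁²/n₁ + s₂²/n₂) = √(2.7406 + 7.3892) = 3.1827
df (Welch-Satterthwaite) = (s₁²/n₁ + s₂²/n₂)² / [(s₁²/n₁)²/(n₁-1) + (s₂²/n₂)²/(n₂-1)] ≈ 36.20
t = (x̄₁ - x̄₂) / SE = (51.10 - 47.65) / 3.1827 = 3.45 / 3.1827 = 1.084
p-value = 0.2855

Since p-value > α = 0.05, we fail to reject H₀.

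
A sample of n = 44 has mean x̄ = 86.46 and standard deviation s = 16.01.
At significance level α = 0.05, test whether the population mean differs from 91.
One-sample t-test:
H₀: μ = 91
H₁: μ ≠ 91
df = n - 1 = 43
t = (x̄ - μ₀) / (s/√n) = (86.46 - 91) / (16.01/√44) = -1.881
p-value = 0.0668

Since p-value > α = 0.05, we fail to reject H₀.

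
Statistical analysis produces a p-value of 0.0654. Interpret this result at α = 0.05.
Since p = 0.0654 > α = 0.05, fail to reject H₀.
There is insufficient evidence to reject the null hypothesis; the result is not statistically significant at the 0.05 level.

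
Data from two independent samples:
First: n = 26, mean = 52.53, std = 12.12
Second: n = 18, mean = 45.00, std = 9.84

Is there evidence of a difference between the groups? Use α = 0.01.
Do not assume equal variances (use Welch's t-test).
Welch's two-sample t-test:
H₀: μ₁ = μ₂
H₁: μ₁ ≠ μ₂
s₁²/n₁ = 12.12²/26 = 5.6498,  s₂²/n₂ = 9.84²/18 = 5.3792
SE = √(s₁²/n₁ + s₂²/n₂) = √(5.6498 + 5.3792) = 3.3210
df (Welch-Satterthwaite) = (s₁²/n₁ + s₂²/n₂)² / [(s₁²/n₁)²/(n₁-1) + (s₂²/n₂)²/(n₂-1)] ≈ 40.83
t = (x̄₁ - x̄₂) / SE = (52.53 - 45.00) / 3.3210 = 7.53 / 3.3210 = 2.267
p-value = 0.0287

Since p-value > α = 0.01, we fail to reject H₀.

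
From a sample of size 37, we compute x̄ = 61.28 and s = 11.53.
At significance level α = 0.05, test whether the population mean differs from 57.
One-sample t-test:
H₀: μ = 57
H₁: μ ≠ 57
df = n - 1 = 36
t = (x̄ - μ₀) / (s/√n) = (61.28 - 57) / (11.53/√37) = 2.258
p-value = 0.0301

Since p-value < α = 0.05, we reject H₀.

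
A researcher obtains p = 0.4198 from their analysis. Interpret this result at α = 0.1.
Since p = 0.4198 > α = 0.1, fail to reject H₀.
There is insufficient evidence to reject the null hypothesis; the result is not statistically significant at the 0.1 level.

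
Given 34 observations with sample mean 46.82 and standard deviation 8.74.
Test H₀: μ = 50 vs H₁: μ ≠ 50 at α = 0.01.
One-sample t-test:
H₀: μ = 50
H₁: μ ≠ 50
df = n - 1 = 33
t = (x̄ - μ₀) / (s/√n) = (46.82 - 50) / (8.74/√34) = -2.122
p-value = 0.0415

Since p-value > α = 0.01, we fail to reject H₀.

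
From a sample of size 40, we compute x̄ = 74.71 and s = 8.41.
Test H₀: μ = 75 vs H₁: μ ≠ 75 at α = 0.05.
One-sample t-test:
H₀: μ = 75
H₁: μ ≠ 75
df = n - 1 = 39
t = (x̄ - μ₀) / (s/√n) = (74.71 - 75) / (8.41/√40) = -0.218
p-value = 0.8285

Since p-value > α = 0.05, we fail to reject H₀.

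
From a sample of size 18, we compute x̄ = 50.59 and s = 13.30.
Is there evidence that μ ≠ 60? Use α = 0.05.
One-sample t-test:
H₀: μ = 60
H₁: μ ≠ 60
df = n - 1 = 17
t = (x̄ - μ₀) / (s/√n) = (50.59 - 60) / (13.30/√18) = -3.002
p-value = 0.0080

Since p-value < α = 0.05, we reject H₀.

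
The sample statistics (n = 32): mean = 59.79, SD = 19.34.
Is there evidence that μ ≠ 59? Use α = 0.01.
One-sample t-test:
H₀: μ = 59
H₁: μ ≠ 59
df = n - 1 = 31
t = (x̄ - μ₀) / (s/√n) = (59.79 - 59) / (19.34/√32) = 0.231
p-value = 0.8188

Since p-value > α = 0.01, we fail to reject H₀.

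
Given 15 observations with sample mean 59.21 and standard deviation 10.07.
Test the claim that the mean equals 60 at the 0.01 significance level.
One-sample t-test:
H₀: μ = 60
H₁: μ ≠ 60
df = n - 1 = 14
t = (x̄ - μ₀) / (s/√n) = (59.21 - 60) / (10.07/√15) = -0.304
p-value = 0.7657

Since p-value > α = 0.01, we fail to reject H₀.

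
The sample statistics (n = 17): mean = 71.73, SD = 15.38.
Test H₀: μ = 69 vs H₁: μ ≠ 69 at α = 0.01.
One-sample t-test:
H₀: μ = 69
H₁: μ ≠ 69
df = n - 1 = 16
t = (x̄ - μ₀) / (s/√n) = (71.73 - 69) / (15.38/√17) = 0.732
p-value = 0.4748

Since p-value > α = 0.01, we fail to reject H₀.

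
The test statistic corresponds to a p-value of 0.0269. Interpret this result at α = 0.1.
Since p = 0.0269 < α = 0.1, reject H₀.
There is sufficient evidence to reject the null hypothesis; the result is statistically significant at the 0.1 level.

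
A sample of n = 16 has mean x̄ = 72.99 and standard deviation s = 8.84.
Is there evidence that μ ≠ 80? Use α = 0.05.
One-sample t-test:
H₀: μ = 80
H₁: μ ≠ 80
df = n - 1 = 15
t = (x̄ - μ₀) / (s/√n) = (72.99 - 80) / (8.84/√16) = -3.172
p-value = 0.0063

Since p-value < α = 0.05, we reject H₀.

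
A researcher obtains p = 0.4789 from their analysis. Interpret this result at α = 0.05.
Since p = 0.4789 > α = 0.05, fail to reject H₀.
There is insufficient evidence to reject the null hypothesis; the result is not statistically significant at the 0.05 level.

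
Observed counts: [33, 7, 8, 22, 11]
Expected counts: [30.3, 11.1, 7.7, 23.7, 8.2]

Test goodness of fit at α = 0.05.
Chi-square goodness of fit test:
H₀: observed counts match expected distribution
H₁: observed counts differ from expected distribution
df = k - 1 = 4
χ² = Σ(O - E)²/E
   = (33 - 30.3)²/30.3 + (7 - 11.1)²/11.1 + (8 - 7.7)²/7.7 + (22 - 23.7)²/23.7 + (11 - 8.2)²/8.2
   = 0.241 + 1.514 + 0.012 + 0.122 + 0.956
   = 2.84
p-value = 0.5841

Since p-value > α = 0.05, we fail to reject H₀.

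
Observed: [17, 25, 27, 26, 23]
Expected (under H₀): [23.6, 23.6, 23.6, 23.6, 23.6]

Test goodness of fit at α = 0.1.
Chi-square goodness of fit test:
H₀: observed counts match expected distribution
H₁: observed counts differ from expected distribution
df = k - 1 = 4
χ² = Σ(O - E)²/E
   = (17 - 23.6)²/23.6 + (25 - 23.6)²/23.6 + (27 - 23.6)²/23.6 + (26 - 23.6)²/23.6 + (23 - 23.6)²/23.6
   = 1.846 + 0.083 + 0.490 + 0.244 + 0.015
   = 2.68
p-value = 0.6131

Since p-value > α = 0.1, we fail to reject H₀.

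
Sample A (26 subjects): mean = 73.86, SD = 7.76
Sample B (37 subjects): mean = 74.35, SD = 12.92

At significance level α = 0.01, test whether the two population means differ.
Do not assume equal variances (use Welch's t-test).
Welch's two-sample t-test:
H₀: μ₁ = μ₂
H₁: μ₁ ≠ μ₂
s₁²/n₁ = 7.76²/26 = 2.3161,  s₂²/n₂ = 12.92²/37 = 4.5115
SE = √(s₁²/n₁ + s₂²/n₂) = √(2.3161 + 4.5115) = 2.6130
df (Welch-Satterthwaite) = (s₁²/n₁ + s₂²/n₂)² / [(s₁²/n₁)²/(n₁-1) + (s₂²/n₂)²/(n₂-1)] ≈ 59.77
t = (x̄₁ - x̄₂) / SE = (73.86 - 74.35) / 2.6130 = -0.49 / 2.6130 = -0.188
p-value = 0.8519

Since p-value > α = 0.01, we fail to reject H₀.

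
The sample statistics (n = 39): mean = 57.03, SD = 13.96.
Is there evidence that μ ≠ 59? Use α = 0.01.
One-sample t-test:
H₀: μ = 59
H₁: μ ≠ 59
df = n - 1 = 38
t = (x̄ - μ₀) / (s/√n) = (57.03 - 59) / (13.96/√39) = -0.881
p-value = 0.3837

Since p-value > α = 0.01, we fail to reject H₀.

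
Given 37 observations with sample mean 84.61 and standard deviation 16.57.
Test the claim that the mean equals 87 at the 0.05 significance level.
One-sample t-test:
H₀: μ = 87
H₁: μ ≠ 87
df = n - 1 = 36
t = (x̄ - μ₀) / (s/√n) = (84.61 - 87) / (16.57/√37) = -0.877
p-value = 0.3861

Since p-value > α = 0.05, we fail to reject H₀.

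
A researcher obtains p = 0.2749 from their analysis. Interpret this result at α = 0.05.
Since p = 0.2749 > α = 0.05, fail to reject H₀.
There is insufficient evidence to reject the null hypothesis; the result is not statistically significant at the 0.05 level.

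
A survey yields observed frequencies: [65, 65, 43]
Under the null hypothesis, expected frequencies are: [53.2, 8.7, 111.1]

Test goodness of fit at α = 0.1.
Chi-square goodness of fit test:
H₀: observed counts match expected distribution
H₁: observed counts differ from expected distribution
df = k - 1 = 2
χ² = Σ(O - E)²/E
   = (65 - 53.2)²/53.2 + (65 - 8.7)²/8.7 + (43 - 111.1)²/111.1
   = 2.617 + 364.332 + 41.743
   = 408.69
p-value < 0.0001

Since p-value < α = 0.1, we reject H₀.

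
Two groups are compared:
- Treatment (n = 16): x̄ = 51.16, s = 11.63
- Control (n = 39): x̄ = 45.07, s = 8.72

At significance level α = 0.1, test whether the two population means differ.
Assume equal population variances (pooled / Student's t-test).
Student's two-sample t-test (equal variances):
H₀: μ₁ = μ₂
H₁: μ₁ ≠ μ₂
df = n₁ + n₂ - 2 = 53
Pooled variance s_p² = [(n₁-1)s₁² + (n₂-1)s₂²] / (n₁ + n₂ - 2) = [(15)(11.63²) + (38)(8.72²)] / 53 = 92.7984
SE = √(s_p²(1/n₁ + 1/n₂)) = √(92.7984 × (1/16 + 1/39)) = 2.8600
t = (x̄₁ - x̄₂) / SE = (51.16 - 45.07) / 2.8600 = 6.09 / 2.8600 = 2.129
p-value = 0.0379

Since p-value < α = 0.1, we reject H₀.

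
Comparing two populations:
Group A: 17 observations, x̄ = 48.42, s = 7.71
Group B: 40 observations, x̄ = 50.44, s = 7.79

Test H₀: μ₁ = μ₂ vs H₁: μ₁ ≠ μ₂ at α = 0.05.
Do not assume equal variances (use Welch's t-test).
Welch's two-sample t-test:
H₀: μ₁ = μ₂
H₁: μ₁ ≠ μ₂
s₁²/n₁ = 7.71²/17 = 3.4967,  s₂²/n₂ = 7.79²/40 = 1.5171
SE = √(s₁²/n₁ + s₂²/n₂) = √(3.4967 + 1.5171) = 2.2392
df (Welch-Satterthwaite) = (s₁²/n₁ + s₂²/n₂)² / [(s₁²/n₁)²/(n₁-1) + (s₂²/n₂)²/(n₂-1)] ≈ 30.54
t = (x̄₁ - x̄₂) / SE = (48.42 - 50.44) / 2.2392 = -2.02 / 2.2392 = -0.902
p-value = 0.3741

Since p-value > α = 0.05, we fail to reject H₀.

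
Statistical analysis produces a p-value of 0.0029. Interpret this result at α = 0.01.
Since p = 0.0029 < α = 0.01, reject H₀.
There is sufficient evidence to reject the null hypothesis; the result is statistically significant at the 0.01 level.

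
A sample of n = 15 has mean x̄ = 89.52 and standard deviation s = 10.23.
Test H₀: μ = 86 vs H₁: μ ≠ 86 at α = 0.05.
One-sample t-test:
H₀: μ = 86
H₁: μ ≠ 86
df = n - 1 = 14
t = (x̄ - μ₀) / (s/√n) = (89.52 - 86) / (10.23/√15) = 1.333
p-value = 0.2039

Since p-value > α = 0.05, we fail to reject H₀.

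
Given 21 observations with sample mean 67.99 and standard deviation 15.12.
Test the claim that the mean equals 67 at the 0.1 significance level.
One-sample t-test:
H₀: μ = 67
H₁: μ ≠ 67
df = n - 1 = 20
t = (x̄ - μ₀) / (s/√n) = (67.99 - 67) / (15.12/√21) = 0.300
p-value = 0.7672

Since p-value > α = 0.1, we fail to reject H₀.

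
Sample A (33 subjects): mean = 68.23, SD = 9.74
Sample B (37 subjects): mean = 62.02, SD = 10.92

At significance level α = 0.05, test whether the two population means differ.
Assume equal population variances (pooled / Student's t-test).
Student's two-sample t-test (equal variances):
H₀: μ₁ = μ₂
H₁: μ₁ ≠ μ₂
df = n₁ + n₂ - 2 = 68
Pooled variance s_p² = [(n₁-1)s₁² + (n₂-1)s₂²] / (n₁ + n₂ - 2) = [(32)(9.74²) + (36)(10.92²)] / 68 = 107.7740
SE = √(s_p²(1/n₁ + 1/n₂)) = √(107.7740 × (1/33 + 1/37)) = 2.4857
t = (x̄₁ - x̄₂) / SE = (68.23 - 62.02) / 2.4857 = 6.21 / 2.4857 = 2.498
p-value = 0.0149

Since p-value < α = 0.05, we reject H₀.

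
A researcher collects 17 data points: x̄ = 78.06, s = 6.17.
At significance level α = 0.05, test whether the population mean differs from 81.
One-sample t-test:
H₀: μ = 81
H₁: μ ≠ 81
df = n - 1 = 16
t = (x̄ - μ₀) / (s/√n) = (78.06 - 81) / (6.17/√17) = -1.965
p-value = 0.0671

Since p-value > α = 0.05, we fail to reject H₀.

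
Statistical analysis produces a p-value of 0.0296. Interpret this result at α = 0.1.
Since p = 0.0296 < α = 0.1, reject H₀.
There is sufficient evidence to reject the null hypothesis; the result is statistically significant at the 0.1 level.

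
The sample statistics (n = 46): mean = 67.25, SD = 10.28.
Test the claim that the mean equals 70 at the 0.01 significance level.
One-sample t-test:
H₀: μ = 70
H₁: μ ≠ 70
df = n - 1 = 45
t = (x̄ - μ₀) / (s/√n) = (67.25 - 70) / (10.28/√46) = -1.814
p-value = 0.0763

Since p-value > α = 0.01, we fail to reject H₀.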